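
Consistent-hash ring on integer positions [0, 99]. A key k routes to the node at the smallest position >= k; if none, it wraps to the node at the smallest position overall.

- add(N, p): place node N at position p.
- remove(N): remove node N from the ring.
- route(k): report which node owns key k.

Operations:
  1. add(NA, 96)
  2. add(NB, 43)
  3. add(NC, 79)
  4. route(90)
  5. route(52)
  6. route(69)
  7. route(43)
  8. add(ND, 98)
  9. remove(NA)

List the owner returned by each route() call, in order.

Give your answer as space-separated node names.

Answer: NA NC NC NB

Derivation:
Op 1: add NA@96 -> ring=[96:NA]
Op 2: add NB@43 -> ring=[43:NB,96:NA]
Op 3: add NC@79 -> ring=[43:NB,79:NC,96:NA]
Op 4: route key 90: smallest pos >= 90 is 96 -> NA
Op 5: route key 52: smallest pos >= 52 is 79 -> NC
Op 6: route key 69: smallest pos >= 69 is 79 -> NC
Op 7: route key 43: smallest pos >= 43 is 43 -> NB
Op 8: add ND@98 -> ring=[43:NB,79:NC,96:NA,98:ND]
Op 9: remove NA -> ring=[43:NB,79:NC,98:ND]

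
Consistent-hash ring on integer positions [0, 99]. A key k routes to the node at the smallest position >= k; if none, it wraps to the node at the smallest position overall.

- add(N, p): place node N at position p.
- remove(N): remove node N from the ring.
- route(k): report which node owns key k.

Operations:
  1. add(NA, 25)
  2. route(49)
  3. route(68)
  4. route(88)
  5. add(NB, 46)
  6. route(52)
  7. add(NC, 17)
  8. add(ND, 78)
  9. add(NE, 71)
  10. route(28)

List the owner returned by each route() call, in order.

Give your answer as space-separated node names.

Op 1: add NA@25 -> ring=[25:NA]
Op 2: route key 49: none >= 49, wrap to smallest pos 25 -> NA
Op 3: route key 68: none >= 68, wrap to smallest pos 25 -> NA
Op 4: route key 88: none >= 88, wrap to smallest pos 25 -> NA
Op 5: add NB@46 -> ring=[25:NA,46:NB]
Op 6: route key 52: none >= 52, wrap to smallest pos 25 -> NA
Op 7: add NC@17 -> ring=[17:NC,25:NA,46:NB]
Op 8: add ND@78 -> ring=[17:NC,25:NA,46:NB,78:ND]
Op 9: add NE@71 -> ring=[17:NC,25:NA,46:NB,71:NE,78:ND]
Op 10: route key 28: smallest pos >= 28 is 46 -> NB

Answer: NA NA NA NA NB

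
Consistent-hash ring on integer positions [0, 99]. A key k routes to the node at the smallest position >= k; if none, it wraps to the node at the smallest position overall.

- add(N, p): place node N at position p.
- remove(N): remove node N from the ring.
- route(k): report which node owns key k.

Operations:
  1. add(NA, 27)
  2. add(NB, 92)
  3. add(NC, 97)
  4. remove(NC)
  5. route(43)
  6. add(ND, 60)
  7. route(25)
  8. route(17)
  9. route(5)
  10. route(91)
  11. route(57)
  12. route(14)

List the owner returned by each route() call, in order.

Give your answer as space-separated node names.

Answer: NB NA NA NA NB ND NA

Derivation:
Op 1: add NA@27 -> ring=[27:NA]
Op 2: add NB@92 -> ring=[27:NA,92:NB]
Op 3: add NC@97 -> ring=[27:NA,92:NB,97:NC]
Op 4: remove NC -> ring=[27:NA,92:NB]
Op 5: route key 43: smallest pos >= 43 is 92 -> NB
Op 6: add ND@60 -> ring=[27:NA,60:ND,92:NB]
Op 7: route key 25: smallest pos >= 25 is 27 -> NA
Op 8: route key 17: smallest pos >= 17 is 27 -> NA
Op 9: route key 5: smallest pos >= 5 is 27 -> NA
Op 10: route key 91: smallest pos >= 91 is 92 -> NB
Op 11: route key 57: smallest pos >= 57 is 60 -> ND
Op 12: route key 14: smallest pos >= 14 is 27 -> NA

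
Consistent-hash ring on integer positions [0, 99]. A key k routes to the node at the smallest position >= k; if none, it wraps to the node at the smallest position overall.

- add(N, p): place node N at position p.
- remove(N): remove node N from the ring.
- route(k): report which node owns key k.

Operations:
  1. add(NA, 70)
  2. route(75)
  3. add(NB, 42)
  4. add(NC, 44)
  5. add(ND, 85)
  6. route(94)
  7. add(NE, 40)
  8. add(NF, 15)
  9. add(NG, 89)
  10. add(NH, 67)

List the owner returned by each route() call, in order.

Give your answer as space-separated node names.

Op 1: add NA@70 -> ring=[70:NA]
Op 2: route key 75: none >= 75, wrap to smallest pos 70 -> NA
Op 3: add NB@42 -> ring=[42:NB,70:NA]
Op 4: add NC@44 -> ring=[42:NB,44:NC,70:NA]
Op 5: add ND@85 -> ring=[42:NB,44:NC,70:NA,85:ND]
Op 6: route key 94: none >= 94, wrap to smallest pos 42 -> NB
Op 7: add NE@40 -> ring=[40:NE,42:NB,44:NC,70:NA,85:ND]
Op 8: add NF@15 -> ring=[15:NF,40:NE,42:NB,44:NC,70:NA,85:ND]
Op 9: add NG@89 -> ring=[15:NF,40:NE,42:NB,44:NC,70:NA,85:ND,89:NG]
Op 10: add NH@67 -> ring=[15:NF,40:NE,42:NB,44:NC,67:NH,70:NA,85:ND,89:NG]

Answer: NA NB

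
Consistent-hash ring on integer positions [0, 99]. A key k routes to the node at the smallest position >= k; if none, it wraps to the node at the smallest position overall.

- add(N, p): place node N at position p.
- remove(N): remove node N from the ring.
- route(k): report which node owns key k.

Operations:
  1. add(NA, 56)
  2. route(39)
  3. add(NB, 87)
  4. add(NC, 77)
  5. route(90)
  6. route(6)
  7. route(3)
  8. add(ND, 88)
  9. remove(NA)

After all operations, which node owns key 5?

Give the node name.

Op 1: add NA@56 -> ring=[56:NA]
Op 2: route key 39: smallest pos >= 39 is 56 -> NA
Op 3: add NB@87 -> ring=[56:NA,87:NB]
Op 4: add NC@77 -> ring=[56:NA,77:NC,87:NB]
Op 5: route key 90: none >= 90, wrap to smallest pos 56 -> NA
Op 6: route key 6: smallest pos >= 6 is 56 -> NA
Op 7: route key 3: smallest pos >= 3 is 56 -> NA
Op 8: add ND@88 -> ring=[56:NA,77:NC,87:NB,88:ND]
Op 9: remove NA -> ring=[77:NC,87:NB,88:ND]
Final route key 5: smallest pos >= 5 is 77 -> NC

Answer: NC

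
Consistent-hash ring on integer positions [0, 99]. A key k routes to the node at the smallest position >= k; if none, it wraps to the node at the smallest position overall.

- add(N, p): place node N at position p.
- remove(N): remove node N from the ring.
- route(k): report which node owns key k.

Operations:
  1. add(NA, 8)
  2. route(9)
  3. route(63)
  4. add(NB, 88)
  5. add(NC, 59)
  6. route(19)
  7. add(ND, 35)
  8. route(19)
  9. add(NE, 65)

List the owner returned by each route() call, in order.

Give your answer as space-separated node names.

Op 1: add NA@8 -> ring=[8:NA]
Op 2: route key 9: none >= 9, wrap to smallest pos 8 -> NA
Op 3: route key 63: none >= 63, wrap to smallest pos 8 -> NA
Op 4: add NB@88 -> ring=[8:NA,88:NB]
Op 5: add NC@59 -> ring=[8:NA,59:NC,88:NB]
Op 6: route key 19: smallest pos >= 19 is 59 -> NC
Op 7: add ND@35 -> ring=[8:NA,35:ND,59:NC,88:NB]
Op 8: route key 19: smallest pos >= 19 is 35 -> ND
Op 9: add NE@65 -> ring=[8:NA,35:ND,59:NC,65:NE,88:NB]

Answer: NA NA NC ND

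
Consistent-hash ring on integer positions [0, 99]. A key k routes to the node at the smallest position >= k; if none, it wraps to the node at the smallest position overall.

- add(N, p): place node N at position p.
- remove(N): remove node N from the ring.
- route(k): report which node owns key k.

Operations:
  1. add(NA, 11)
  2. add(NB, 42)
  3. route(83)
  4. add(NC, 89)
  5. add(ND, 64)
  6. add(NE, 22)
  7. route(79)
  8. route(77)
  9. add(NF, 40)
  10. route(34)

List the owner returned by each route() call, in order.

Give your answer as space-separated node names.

Op 1: add NA@11 -> ring=[11:NA]
Op 2: add NB@42 -> ring=[11:NA,42:NB]
Op 3: route key 83: none >= 83, wrap to smallest pos 11 -> NA
Op 4: add NC@89 -> ring=[11:NA,42:NB,89:NC]
Op 5: add ND@64 -> ring=[11:NA,42:NB,64:ND,89:NC]
Op 6: add NE@22 -> ring=[11:NA,22:NE,42:NB,64:ND,89:NC]
Op 7: route key 79: smallest pos >= 79 is 89 -> NC
Op 8: route key 77: smallest pos >= 77 is 89 -> NC
Op 9: add NF@40 -> ring=[11:NA,22:NE,40:NF,42:NB,64:ND,89:NC]
Op 10: route key 34: smallest pos >= 34 is 40 -> NF

Answer: NA NC NC NF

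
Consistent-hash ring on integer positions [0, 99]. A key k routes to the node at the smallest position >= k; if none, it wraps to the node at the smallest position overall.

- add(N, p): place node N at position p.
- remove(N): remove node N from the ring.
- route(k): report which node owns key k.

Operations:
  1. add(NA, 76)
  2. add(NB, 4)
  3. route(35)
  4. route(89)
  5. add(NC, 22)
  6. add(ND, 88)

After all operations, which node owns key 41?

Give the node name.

Op 1: add NA@76 -> ring=[76:NA]
Op 2: add NB@4 -> ring=[4:NB,76:NA]
Op 3: route key 35: smallest pos >= 35 is 76 -> NA
Op 4: route key 89: none >= 89, wrap to smallest pos 4 -> NB
Op 5: add NC@22 -> ring=[4:NB,22:NC,76:NA]
Op 6: add ND@88 -> ring=[4:NB,22:NC,76:NA,88:ND]
Final route key 41: smallest pos >= 41 is 76 -> NA

Answer: NA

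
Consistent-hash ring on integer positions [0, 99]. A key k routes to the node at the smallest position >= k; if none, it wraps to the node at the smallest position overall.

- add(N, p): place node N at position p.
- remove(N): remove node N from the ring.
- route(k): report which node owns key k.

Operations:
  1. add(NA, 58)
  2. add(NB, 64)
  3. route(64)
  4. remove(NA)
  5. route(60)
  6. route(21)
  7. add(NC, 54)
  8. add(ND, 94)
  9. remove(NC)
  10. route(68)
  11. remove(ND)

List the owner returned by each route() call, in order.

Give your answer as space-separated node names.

Op 1: add NA@58 -> ring=[58:NA]
Op 2: add NB@64 -> ring=[58:NA,64:NB]
Op 3: route key 64: smallest pos >= 64 is 64 -> NB
Op 4: remove NA -> ring=[64:NB]
Op 5: route key 60: smallest pos >= 60 is 64 -> NB
Op 6: route key 21: smallest pos >= 21 is 64 -> NB
Op 7: add NC@54 -> ring=[54:NC,64:NB]
Op 8: add ND@94 -> ring=[54:NC,64:NB,94:ND]
Op 9: remove NC -> ring=[64:NB,94:ND]
Op 10: route key 68: smallest pos >= 68 is 94 -> ND
Op 11: remove ND -> ring=[64:NB]

Answer: NB NB NB ND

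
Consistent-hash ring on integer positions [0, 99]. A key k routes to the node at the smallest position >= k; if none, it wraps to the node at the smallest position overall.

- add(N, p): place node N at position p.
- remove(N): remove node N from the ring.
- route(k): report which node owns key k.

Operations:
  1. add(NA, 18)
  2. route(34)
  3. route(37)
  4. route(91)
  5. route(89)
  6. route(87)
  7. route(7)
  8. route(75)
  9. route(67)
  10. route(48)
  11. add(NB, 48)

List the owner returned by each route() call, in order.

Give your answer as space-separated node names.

Answer: NA NA NA NA NA NA NA NA NA

Derivation:
Op 1: add NA@18 -> ring=[18:NA]
Op 2: route key 34: none >= 34, wrap to smallest pos 18 -> NA
Op 3: route key 37: none >= 37, wrap to smallest pos 18 -> NA
Op 4: route key 91: none >= 91, wrap to smallest pos 18 -> NA
Op 5: route key 89: none >= 89, wrap to smallest pos 18 -> NA
Op 6: route key 87: none >= 87, wrap to smallest pos 18 -> NA
Op 7: route key 7: smallest pos >= 7 is 18 -> NA
Op 8: route key 75: none >= 75, wrap to smallest pos 18 -> NA
Op 9: route key 67: none >= 67, wrap to smallest pos 18 -> NA
Op 10: route key 48: none >= 48, wrap to smallest pos 18 -> NA
Op 11: add NB@48 -> ring=[18:NA,48:NB]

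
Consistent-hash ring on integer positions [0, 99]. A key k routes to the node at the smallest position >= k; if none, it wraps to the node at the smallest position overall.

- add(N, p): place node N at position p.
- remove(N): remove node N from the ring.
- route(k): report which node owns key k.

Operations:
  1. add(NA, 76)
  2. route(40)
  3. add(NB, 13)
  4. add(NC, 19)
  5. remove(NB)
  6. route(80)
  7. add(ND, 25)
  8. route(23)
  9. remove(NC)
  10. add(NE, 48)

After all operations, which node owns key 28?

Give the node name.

Answer: NE

Derivation:
Op 1: add NA@76 -> ring=[76:NA]
Op 2: route key 40: smallest pos >= 40 is 76 -> NA
Op 3: add NB@13 -> ring=[13:NB,76:NA]
Op 4: add NC@19 -> ring=[13:NB,19:NC,76:NA]
Op 5: remove NB -> ring=[19:NC,76:NA]
Op 6: route key 80: none >= 80, wrap to smallest pos 19 -> NC
Op 7: add ND@25 -> ring=[19:NC,25:ND,76:NA]
Op 8: route key 23: smallest pos >= 23 is 25 -> ND
Op 9: remove NC -> ring=[25:ND,76:NA]
Op 10: add NE@48 -> ring=[25:ND,48:NE,76:NA]
Final route key 28: smallest pos >= 28 is 48 -> NE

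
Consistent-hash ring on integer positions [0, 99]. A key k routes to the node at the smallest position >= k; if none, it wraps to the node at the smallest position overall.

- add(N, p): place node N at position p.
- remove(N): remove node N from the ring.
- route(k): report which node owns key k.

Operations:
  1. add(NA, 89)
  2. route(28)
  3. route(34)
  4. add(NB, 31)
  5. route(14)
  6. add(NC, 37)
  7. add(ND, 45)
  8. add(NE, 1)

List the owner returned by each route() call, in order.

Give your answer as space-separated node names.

Op 1: add NA@89 -> ring=[89:NA]
Op 2: route key 28: smallest pos >= 28 is 89 -> NA
Op 3: route key 34: smallest pos >= 34 is 89 -> NA
Op 4: add NB@31 -> ring=[31:NB,89:NA]
Op 5: route key 14: smallest pos >= 14 is 31 -> NB
Op 6: add NC@37 -> ring=[31:NB,37:NC,89:NA]
Op 7: add ND@45 -> ring=[31:NB,37:NC,45:ND,89:NA]
Op 8: add NE@1 -> ring=[1:NE,31:NB,37:NC,45:ND,89:NA]

Answer: NA NA NB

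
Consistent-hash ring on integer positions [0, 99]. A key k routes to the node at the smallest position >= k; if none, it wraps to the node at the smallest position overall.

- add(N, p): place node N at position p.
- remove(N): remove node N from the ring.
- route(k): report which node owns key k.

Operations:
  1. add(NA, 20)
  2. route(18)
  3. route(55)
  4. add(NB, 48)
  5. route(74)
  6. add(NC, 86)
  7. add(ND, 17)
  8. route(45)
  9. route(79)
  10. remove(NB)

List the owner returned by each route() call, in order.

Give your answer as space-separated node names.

Op 1: add NA@20 -> ring=[20:NA]
Op 2: route key 18: smallest pos >= 18 is 20 -> NA
Op 3: route key 55: none >= 55, wrap to smallest pos 20 -> NA
Op 4: add NB@48 -> ring=[20:NA,48:NB]
Op 5: route key 74: none >= 74, wrap to smallest pos 20 -> NA
Op 6: add NC@86 -> ring=[20:NA,48:NB,86:NC]
Op 7: add ND@17 -> ring=[17:ND,20:NA,48:NB,86:NC]
Op 8: route key 45: smallest pos >= 45 is 48 -> NB
Op 9: route key 79: smallest pos >= 79 is 86 -> NC
Op 10: remove NB -> ring=[17:ND,20:NA,86:NC]

Answer: NA NA NA NB NC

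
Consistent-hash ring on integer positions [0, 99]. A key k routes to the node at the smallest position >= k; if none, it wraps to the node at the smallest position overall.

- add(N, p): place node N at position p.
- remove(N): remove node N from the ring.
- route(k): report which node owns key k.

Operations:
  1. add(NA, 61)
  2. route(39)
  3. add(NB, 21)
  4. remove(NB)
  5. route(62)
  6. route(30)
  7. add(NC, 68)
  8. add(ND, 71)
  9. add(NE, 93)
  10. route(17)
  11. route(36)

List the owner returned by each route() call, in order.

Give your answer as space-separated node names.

Op 1: add NA@61 -> ring=[61:NA]
Op 2: route key 39: smallest pos >= 39 is 61 -> NA
Op 3: add NB@21 -> ring=[21:NB,61:NA]
Op 4: remove NB -> ring=[61:NA]
Op 5: route key 62: none >= 62, wrap to smallest pos 61 -> NA
Op 6: route key 30: smallest pos >= 30 is 61 -> NA
Op 7: add NC@68 -> ring=[61:NA,68:NC]
Op 8: add ND@71 -> ring=[61:NA,68:NC,71:ND]
Op 9: add NE@93 -> ring=[61:NA,68:NC,71:ND,93:NE]
Op 10: route key 17: smallest pos >= 17 is 61 -> NA
Op 11: route key 36: smallest pos >= 36 is 61 -> NA

Answer: NA NA NA NA NA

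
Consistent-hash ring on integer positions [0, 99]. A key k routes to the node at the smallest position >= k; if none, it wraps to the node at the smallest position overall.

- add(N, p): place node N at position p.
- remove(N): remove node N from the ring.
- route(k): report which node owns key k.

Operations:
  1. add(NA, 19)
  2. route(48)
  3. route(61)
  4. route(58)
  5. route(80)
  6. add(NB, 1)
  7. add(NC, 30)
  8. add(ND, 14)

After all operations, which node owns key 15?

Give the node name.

Answer: NA

Derivation:
Op 1: add NA@19 -> ring=[19:NA]
Op 2: route key 48: none >= 48, wrap to smallest pos 19 -> NA
Op 3: route key 61: none >= 61, wrap to smallest pos 19 -> NA
Op 4: route key 58: none >= 58, wrap to smallest pos 19 -> NA
Op 5: route key 80: none >= 80, wrap to smallest pos 19 -> NA
Op 6: add NB@1 -> ring=[1:NB,19:NA]
Op 7: add NC@30 -> ring=[1:NB,19:NA,30:NC]
Op 8: add ND@14 -> ring=[1:NB,14:ND,19:NA,30:NC]
Final route key 15: smallest pos >= 15 is 19 -> NA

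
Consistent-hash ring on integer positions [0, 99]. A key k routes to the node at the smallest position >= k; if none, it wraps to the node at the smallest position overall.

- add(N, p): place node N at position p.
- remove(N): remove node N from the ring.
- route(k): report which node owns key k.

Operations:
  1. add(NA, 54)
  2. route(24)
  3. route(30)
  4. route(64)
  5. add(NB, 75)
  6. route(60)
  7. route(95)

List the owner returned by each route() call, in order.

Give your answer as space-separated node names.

Op 1: add NA@54 -> ring=[54:NA]
Op 2: route key 24: smallest pos >= 24 is 54 -> NA
Op 3: route key 30: smallest pos >= 30 is 54 -> NA
Op 4: route key 64: none >= 64, wrap to smallest pos 54 -> NA
Op 5: add NB@75 -> ring=[54:NA,75:NB]
Op 6: route key 60: smallest pos >= 60 is 75 -> NB
Op 7: route key 95: none >= 95, wrap to smallest pos 54 -> NA

Answer: NA NA NA NB NA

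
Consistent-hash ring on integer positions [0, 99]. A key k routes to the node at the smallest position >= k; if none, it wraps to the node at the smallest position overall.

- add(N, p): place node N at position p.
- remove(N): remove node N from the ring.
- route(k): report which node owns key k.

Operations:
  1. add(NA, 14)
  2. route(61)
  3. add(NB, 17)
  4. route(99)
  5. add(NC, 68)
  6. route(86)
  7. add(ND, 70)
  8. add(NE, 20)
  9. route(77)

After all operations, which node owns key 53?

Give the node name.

Answer: NC

Derivation:
Op 1: add NA@14 -> ring=[14:NA]
Op 2: route key 61: none >= 61, wrap to smallest pos 14 -> NA
Op 3: add NB@17 -> ring=[14:NA,17:NB]
Op 4: route key 99: none >= 99, wrap to smallest pos 14 -> NA
Op 5: add NC@68 -> ring=[14:NA,17:NB,68:NC]
Op 6: route key 86: none >= 86, wrap to smallest pos 14 -> NA
Op 7: add ND@70 -> ring=[14:NA,17:NB,68:NC,70:ND]
Op 8: add NE@20 -> ring=[14:NA,17:NB,20:NE,68:NC,70:ND]
Op 9: route key 77: none >= 77, wrap to smallest pos 14 -> NA
Final route key 53: smallest pos >= 53 is 68 -> NC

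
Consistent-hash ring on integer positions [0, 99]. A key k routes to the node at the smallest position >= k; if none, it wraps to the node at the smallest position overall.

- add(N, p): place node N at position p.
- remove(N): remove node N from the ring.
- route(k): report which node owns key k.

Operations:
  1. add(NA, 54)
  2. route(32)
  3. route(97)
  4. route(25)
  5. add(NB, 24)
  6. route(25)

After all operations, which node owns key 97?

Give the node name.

Op 1: add NA@54 -> ring=[54:NA]
Op 2: route key 32: smallest pos >= 32 is 54 -> NA
Op 3: route key 97: none >= 97, wrap to smallest pos 54 -> NA
Op 4: route key 25: smallest pos >= 25 is 54 -> NA
Op 5: add NB@24 -> ring=[24:NB,54:NA]
Op 6: route key 25: smallest pos >= 25 is 54 -> NA
Final route key 97: none >= 97, wrap to smallest pos 24 -> NB

Answer: NB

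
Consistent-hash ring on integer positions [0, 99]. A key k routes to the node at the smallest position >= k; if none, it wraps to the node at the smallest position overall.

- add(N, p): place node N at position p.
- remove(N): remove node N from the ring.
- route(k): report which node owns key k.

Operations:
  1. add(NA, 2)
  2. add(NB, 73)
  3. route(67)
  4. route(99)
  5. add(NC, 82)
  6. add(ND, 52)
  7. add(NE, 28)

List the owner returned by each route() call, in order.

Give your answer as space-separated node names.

Answer: NB NA

Derivation:
Op 1: add NA@2 -> ring=[2:NA]
Op 2: add NB@73 -> ring=[2:NA,73:NB]
Op 3: route key 67: smallest pos >= 67 is 73 -> NB
Op 4: route key 99: none >= 99, wrap to smallest pos 2 -> NA
Op 5: add NC@82 -> ring=[2:NA,73:NB,82:NC]
Op 6: add ND@52 -> ring=[2:NA,52:ND,73:NB,82:NC]
Op 7: add NE@28 -> ring=[2:NA,28:NE,52:ND,73:NB,82:NC]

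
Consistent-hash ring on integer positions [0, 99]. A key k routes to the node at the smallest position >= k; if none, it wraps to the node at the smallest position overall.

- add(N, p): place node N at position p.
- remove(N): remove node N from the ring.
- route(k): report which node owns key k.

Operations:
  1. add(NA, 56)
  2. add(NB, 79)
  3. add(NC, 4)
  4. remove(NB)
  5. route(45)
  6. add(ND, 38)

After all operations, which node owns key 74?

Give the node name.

Answer: NC

Derivation:
Op 1: add NA@56 -> ring=[56:NA]
Op 2: add NB@79 -> ring=[56:NA,79:NB]
Op 3: add NC@4 -> ring=[4:NC,56:NA,79:NB]
Op 4: remove NB -> ring=[4:NC,56:NA]
Op 5: route key 45: smallest pos >= 45 is 56 -> NA
Op 6: add ND@38 -> ring=[4:NC,38:ND,56:NA]
Final route key 74: none >= 74, wrap to smallest pos 4 -> NC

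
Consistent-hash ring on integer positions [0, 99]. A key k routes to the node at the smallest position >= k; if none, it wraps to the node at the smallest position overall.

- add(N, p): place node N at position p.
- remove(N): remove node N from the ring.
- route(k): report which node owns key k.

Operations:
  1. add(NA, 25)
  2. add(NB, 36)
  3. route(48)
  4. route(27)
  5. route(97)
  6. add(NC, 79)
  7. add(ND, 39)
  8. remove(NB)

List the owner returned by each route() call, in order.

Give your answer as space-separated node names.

Answer: NA NB NA

Derivation:
Op 1: add NA@25 -> ring=[25:NA]
Op 2: add NB@36 -> ring=[25:NA,36:NB]
Op 3: route key 48: none >= 48, wrap to smallest pos 25 -> NA
Op 4: route key 27: smallest pos >= 27 is 36 -> NB
Op 5: route key 97: none >= 97, wrap to smallest pos 25 -> NA
Op 6: add NC@79 -> ring=[25:NA,36:NB,79:NC]
Op 7: add ND@39 -> ring=[25:NA,36:NB,39:ND,79:NC]
Op 8: remove NB -> ring=[25:NA,39:ND,79:NC]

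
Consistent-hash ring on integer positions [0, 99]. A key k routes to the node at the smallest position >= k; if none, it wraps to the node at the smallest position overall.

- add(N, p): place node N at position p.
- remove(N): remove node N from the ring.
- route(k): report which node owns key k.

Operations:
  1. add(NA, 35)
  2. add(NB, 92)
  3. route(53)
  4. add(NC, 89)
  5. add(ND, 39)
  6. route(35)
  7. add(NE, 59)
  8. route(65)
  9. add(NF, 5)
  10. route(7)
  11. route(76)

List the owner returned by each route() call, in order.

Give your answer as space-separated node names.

Answer: NB NA NC NA NC

Derivation:
Op 1: add NA@35 -> ring=[35:NA]
Op 2: add NB@92 -> ring=[35:NA,92:NB]
Op 3: route key 53: smallest pos >= 53 is 92 -> NB
Op 4: add NC@89 -> ring=[35:NA,89:NC,92:NB]
Op 5: add ND@39 -> ring=[35:NA,39:ND,89:NC,92:NB]
Op 6: route key 35: smallest pos >= 35 is 35 -> NA
Op 7: add NE@59 -> ring=[35:NA,39:ND,59:NE,89:NC,92:NB]
Op 8: route key 65: smallest pos >= 65 is 89 -> NC
Op 9: add NF@5 -> ring=[5:NF,35:NA,39:ND,59:NE,89:NC,92:NB]
Op 10: route key 7: smallest pos >= 7 is 35 -> NA
Op 11: route key 76: smallest pos >= 76 is 89 -> NC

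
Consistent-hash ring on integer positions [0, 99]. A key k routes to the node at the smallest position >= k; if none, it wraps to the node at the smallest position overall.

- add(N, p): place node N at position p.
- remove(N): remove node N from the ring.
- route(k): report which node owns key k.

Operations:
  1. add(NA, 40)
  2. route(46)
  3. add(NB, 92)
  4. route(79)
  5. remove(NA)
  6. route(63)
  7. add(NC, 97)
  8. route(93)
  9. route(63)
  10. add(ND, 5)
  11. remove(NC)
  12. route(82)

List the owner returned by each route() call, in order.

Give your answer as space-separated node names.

Op 1: add NA@40 -> ring=[40:NA]
Op 2: route key 46: none >= 46, wrap to smallest pos 40 -> NA
Op 3: add NB@92 -> ring=[40:NA,92:NB]
Op 4: route key 79: smallest pos >= 79 is 92 -> NB
Op 5: remove NA -> ring=[92:NB]
Op 6: route key 63: smallest pos >= 63 is 92 -> NB
Op 7: add NC@97 -> ring=[92:NB,97:NC]
Op 8: route key 93: smallest pos >= 93 is 97 -> NC
Op 9: route key 63: smallest pos >= 63 is 92 -> NB
Op 10: add ND@5 -> ring=[5:ND,92:NB,97:NC]
Op 11: remove NC -> ring=[5:ND,92:NB]
Op 12: route key 82: smallest pos >= 82 is 92 -> NB

Answer: NA NB NB NC NB NB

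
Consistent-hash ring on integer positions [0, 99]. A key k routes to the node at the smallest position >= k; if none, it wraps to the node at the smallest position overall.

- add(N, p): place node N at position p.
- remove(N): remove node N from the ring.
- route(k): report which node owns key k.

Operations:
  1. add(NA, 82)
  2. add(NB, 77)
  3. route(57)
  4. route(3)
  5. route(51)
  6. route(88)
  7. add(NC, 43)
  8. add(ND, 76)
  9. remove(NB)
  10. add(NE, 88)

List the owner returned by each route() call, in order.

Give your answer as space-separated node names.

Answer: NB NB NB NB

Derivation:
Op 1: add NA@82 -> ring=[82:NA]
Op 2: add NB@77 -> ring=[77:NB,82:NA]
Op 3: route key 57: smallest pos >= 57 is 77 -> NB
Op 4: route key 3: smallest pos >= 3 is 77 -> NB
Op 5: route key 51: smallest pos >= 51 is 77 -> NB
Op 6: route key 88: none >= 88, wrap to smallest pos 77 -> NB
Op 7: add NC@43 -> ring=[43:NC,77:NB,82:NA]
Op 8: add ND@76 -> ring=[43:NC,76:ND,77:NB,82:NA]
Op 9: remove NB -> ring=[43:NC,76:ND,82:NA]
Op 10: add NE@88 -> ring=[43:NC,76:ND,82:NA,88:NE]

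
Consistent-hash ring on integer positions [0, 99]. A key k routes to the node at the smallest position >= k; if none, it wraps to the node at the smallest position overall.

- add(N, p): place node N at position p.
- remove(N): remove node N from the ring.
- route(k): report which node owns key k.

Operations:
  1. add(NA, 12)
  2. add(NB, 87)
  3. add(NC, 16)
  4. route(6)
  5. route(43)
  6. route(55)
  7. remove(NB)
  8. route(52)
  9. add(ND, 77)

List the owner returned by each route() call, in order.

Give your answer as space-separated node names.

Answer: NA NB NB NA

Derivation:
Op 1: add NA@12 -> ring=[12:NA]
Op 2: add NB@87 -> ring=[12:NA,87:NB]
Op 3: add NC@16 -> ring=[12:NA,16:NC,87:NB]
Op 4: route key 6: smallest pos >= 6 is 12 -> NA
Op 5: route key 43: smallest pos >= 43 is 87 -> NB
Op 6: route key 55: smallest pos >= 55 is 87 -> NB
Op 7: remove NB -> ring=[12:NA,16:NC]
Op 8: route key 52: none >= 52, wrap to smallest pos 12 -> NA
Op 9: add ND@77 -> ring=[12:NA,16:NC,77:ND]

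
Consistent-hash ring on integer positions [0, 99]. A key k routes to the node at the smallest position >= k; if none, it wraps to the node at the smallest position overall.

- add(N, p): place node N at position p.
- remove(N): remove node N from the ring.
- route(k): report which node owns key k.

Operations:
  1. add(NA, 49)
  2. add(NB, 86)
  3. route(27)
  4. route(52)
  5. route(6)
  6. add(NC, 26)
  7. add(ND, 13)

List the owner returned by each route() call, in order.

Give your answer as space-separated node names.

Answer: NA NB NA

Derivation:
Op 1: add NA@49 -> ring=[49:NA]
Op 2: add NB@86 -> ring=[49:NA,86:NB]
Op 3: route key 27: smallest pos >= 27 is 49 -> NA
Op 4: route key 52: smallest pos >= 52 is 86 -> NB
Op 5: route key 6: smallest pos >= 6 is 49 -> NA
Op 6: add NC@26 -> ring=[26:NC,49:NA,86:NB]
Op 7: add ND@13 -> ring=[13:ND,26:NC,49:NA,86:NB]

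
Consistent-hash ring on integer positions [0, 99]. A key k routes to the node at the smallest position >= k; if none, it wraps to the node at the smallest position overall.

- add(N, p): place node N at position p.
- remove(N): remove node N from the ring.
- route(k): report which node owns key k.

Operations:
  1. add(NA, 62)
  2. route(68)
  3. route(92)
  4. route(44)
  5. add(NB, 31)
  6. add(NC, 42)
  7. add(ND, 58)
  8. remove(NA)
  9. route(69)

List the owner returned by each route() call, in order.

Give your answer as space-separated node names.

Op 1: add NA@62 -> ring=[62:NA]
Op 2: route key 68: none >= 68, wrap to smallest pos 62 -> NA
Op 3: route key 92: none >= 92, wrap to smallest pos 62 -> NA
Op 4: route key 44: smallest pos >= 44 is 62 -> NA
Op 5: add NB@31 -> ring=[31:NB,62:NA]
Op 6: add NC@42 -> ring=[31:NB,42:NC,62:NA]
Op 7: add ND@58 -> ring=[31:NB,42:NC,58:ND,62:NA]
Op 8: remove NA -> ring=[31:NB,42:NC,58:ND]
Op 9: route key 69: none >= 69, wrap to smallest pos 31 -> NB

Answer: NA NA NA NB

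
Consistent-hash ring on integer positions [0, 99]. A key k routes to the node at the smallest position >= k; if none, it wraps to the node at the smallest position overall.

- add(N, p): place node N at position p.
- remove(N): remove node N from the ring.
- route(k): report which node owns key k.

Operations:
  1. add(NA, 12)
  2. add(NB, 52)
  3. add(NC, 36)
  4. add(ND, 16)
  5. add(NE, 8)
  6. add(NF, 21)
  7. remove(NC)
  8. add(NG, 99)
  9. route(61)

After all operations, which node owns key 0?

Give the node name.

Op 1: add NA@12 -> ring=[12:NA]
Op 2: add NB@52 -> ring=[12:NA,52:NB]
Op 3: add NC@36 -> ring=[12:NA,36:NC,52:NB]
Op 4: add ND@16 -> ring=[12:NA,16:ND,36:NC,52:NB]
Op 5: add NE@8 -> ring=[8:NE,12:NA,16:ND,36:NC,52:NB]
Op 6: add NF@21 -> ring=[8:NE,12:NA,16:ND,21:NF,36:NC,52:NB]
Op 7: remove NC -> ring=[8:NE,12:NA,16:ND,21:NF,52:NB]
Op 8: add NG@99 -> ring=[8:NE,12:NA,16:ND,21:NF,52:NB,99:NG]
Op 9: route key 61: smallest pos >= 61 is 99 -> NG
Final route key 0: smallest pos >= 0 is 8 -> NE

Answer: NE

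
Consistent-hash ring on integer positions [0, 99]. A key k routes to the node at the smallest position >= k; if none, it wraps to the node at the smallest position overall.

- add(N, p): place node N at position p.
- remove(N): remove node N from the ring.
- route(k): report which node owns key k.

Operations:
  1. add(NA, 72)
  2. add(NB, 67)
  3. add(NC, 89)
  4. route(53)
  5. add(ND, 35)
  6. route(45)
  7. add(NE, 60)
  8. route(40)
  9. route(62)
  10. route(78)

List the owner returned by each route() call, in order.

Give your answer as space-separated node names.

Op 1: add NA@72 -> ring=[72:NA]
Op 2: add NB@67 -> ring=[67:NB,72:NA]
Op 3: add NC@89 -> ring=[67:NB,72:NA,89:NC]
Op 4: route key 53: smallest pos >= 53 is 67 -> NB
Op 5: add ND@35 -> ring=[35:ND,67:NB,72:NA,89:NC]
Op 6: route key 45: smallest pos >= 45 is 67 -> NB
Op 7: add NE@60 -> ring=[35:ND,60:NE,67:NB,72:NA,89:NC]
Op 8: route key 40: smallest pos >= 40 is 60 -> NE
Op 9: route key 62: smallest pos >= 62 is 67 -> NB
Op 10: route key 78: smallest pos >= 78 is 89 -> NC

Answer: NB NB NE NB NC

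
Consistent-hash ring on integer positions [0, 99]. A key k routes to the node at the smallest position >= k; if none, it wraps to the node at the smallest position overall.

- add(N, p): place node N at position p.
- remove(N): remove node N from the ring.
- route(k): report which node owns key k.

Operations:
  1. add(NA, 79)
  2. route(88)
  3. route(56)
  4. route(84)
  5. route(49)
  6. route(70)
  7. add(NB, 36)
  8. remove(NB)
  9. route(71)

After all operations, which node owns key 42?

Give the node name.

Op 1: add NA@79 -> ring=[79:NA]
Op 2: route key 88: none >= 88, wrap to smallest pos 79 -> NA
Op 3: route key 56: smallest pos >= 56 is 79 -> NA
Op 4: route key 84: none >= 84, wrap to smallest pos 79 -> NA
Op 5: route key 49: smallest pos >= 49 is 79 -> NA
Op 6: route key 70: smallest pos >= 70 is 79 -> NA
Op 7: add NB@36 -> ring=[36:NB,79:NA]
Op 8: remove NB -> ring=[79:NA]
Op 9: route key 71: smallest pos >= 71 is 79 -> NA
Final route key 42: smallest pos >= 42 is 79 -> NA

Answer: NA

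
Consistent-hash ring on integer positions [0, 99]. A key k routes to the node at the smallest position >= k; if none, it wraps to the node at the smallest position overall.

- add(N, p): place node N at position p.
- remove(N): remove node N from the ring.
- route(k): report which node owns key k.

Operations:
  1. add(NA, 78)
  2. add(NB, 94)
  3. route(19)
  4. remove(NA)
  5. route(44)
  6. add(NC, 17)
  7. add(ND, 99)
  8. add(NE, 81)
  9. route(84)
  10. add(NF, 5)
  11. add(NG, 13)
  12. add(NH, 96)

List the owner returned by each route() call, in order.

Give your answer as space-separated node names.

Answer: NA NB NB

Derivation:
Op 1: add NA@78 -> ring=[78:NA]
Op 2: add NB@94 -> ring=[78:NA,94:NB]
Op 3: route key 19: smallest pos >= 19 is 78 -> NA
Op 4: remove NA -> ring=[94:NB]
Op 5: route key 44: smallest pos >= 44 is 94 -> NB
Op 6: add NC@17 -> ring=[17:NC,94:NB]
Op 7: add ND@99 -> ring=[17:NC,94:NB,99:ND]
Op 8: add NE@81 -> ring=[17:NC,81:NE,94:NB,99:ND]
Op 9: route key 84: smallest pos >= 84 is 94 -> NB
Op 10: add NF@5 -> ring=[5:NF,17:NC,81:NE,94:NB,99:ND]
Op 11: add NG@13 -> ring=[5:NF,13:NG,17:NC,81:NE,94:NB,99:ND]
Op 12: add NH@96 -> ring=[5:NF,13:NG,17:NC,81:NE,94:NB,96:NH,99:ND]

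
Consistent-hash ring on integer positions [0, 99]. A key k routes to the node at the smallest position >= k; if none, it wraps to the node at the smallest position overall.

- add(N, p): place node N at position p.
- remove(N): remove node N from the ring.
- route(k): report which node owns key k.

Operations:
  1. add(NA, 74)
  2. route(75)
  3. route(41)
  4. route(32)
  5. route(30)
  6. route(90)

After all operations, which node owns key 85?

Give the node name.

Answer: NA

Derivation:
Op 1: add NA@74 -> ring=[74:NA]
Op 2: route key 75: none >= 75, wrap to smallest pos 74 -> NA
Op 3: route key 41: smallest pos >= 41 is 74 -> NA
Op 4: route key 32: smallest pos >= 32 is 74 -> NA
Op 5: route key 30: smallest pos >= 30 is 74 -> NA
Op 6: route key 90: none >= 90, wrap to smallest pos 74 -> NA
Final route key 85: none >= 85, wrap to smallest pos 74 -> NA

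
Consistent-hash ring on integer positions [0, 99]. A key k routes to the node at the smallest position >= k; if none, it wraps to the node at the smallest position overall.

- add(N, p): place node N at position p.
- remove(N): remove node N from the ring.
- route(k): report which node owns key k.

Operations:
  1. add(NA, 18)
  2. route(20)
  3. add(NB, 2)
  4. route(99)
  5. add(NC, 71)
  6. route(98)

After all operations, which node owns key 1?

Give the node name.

Op 1: add NA@18 -> ring=[18:NA]
Op 2: route key 20: none >= 20, wrap to smallest pos 18 -> NA
Op 3: add NB@2 -> ring=[2:NB,18:NA]
Op 4: route key 99: none >= 99, wrap to smallest pos 2 -> NB
Op 5: add NC@71 -> ring=[2:NB,18:NA,71:NC]
Op 6: route key 98: none >= 98, wrap to smallest pos 2 -> NB
Final route key 1: smallest pos >= 1 is 2 -> NB

Answer: NB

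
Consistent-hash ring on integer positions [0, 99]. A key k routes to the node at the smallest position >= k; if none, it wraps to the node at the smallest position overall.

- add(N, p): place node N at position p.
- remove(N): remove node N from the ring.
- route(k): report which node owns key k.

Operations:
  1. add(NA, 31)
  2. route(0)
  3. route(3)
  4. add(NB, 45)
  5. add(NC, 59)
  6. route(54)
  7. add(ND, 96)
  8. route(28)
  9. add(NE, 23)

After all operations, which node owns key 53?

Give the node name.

Op 1: add NA@31 -> ring=[31:NA]
Op 2: route key 0: smallest pos >= 0 is 31 -> NA
Op 3: route key 3: smallest pos >= 3 is 31 -> NA
Op 4: add NB@45 -> ring=[31:NA,45:NB]
Op 5: add NC@59 -> ring=[31:NA,45:NB,59:NC]
Op 6: route key 54: smallest pos >= 54 is 59 -> NC
Op 7: add ND@96 -> ring=[31:NA,45:NB,59:NC,96:ND]
Op 8: route key 28: smallest pos >= 28 is 31 -> NA
Op 9: add NE@23 -> ring=[23:NE,31:NA,45:NB,59:NC,96:ND]
Final route key 53: smallest pos >= 53 is 59 -> NC

Answer: NC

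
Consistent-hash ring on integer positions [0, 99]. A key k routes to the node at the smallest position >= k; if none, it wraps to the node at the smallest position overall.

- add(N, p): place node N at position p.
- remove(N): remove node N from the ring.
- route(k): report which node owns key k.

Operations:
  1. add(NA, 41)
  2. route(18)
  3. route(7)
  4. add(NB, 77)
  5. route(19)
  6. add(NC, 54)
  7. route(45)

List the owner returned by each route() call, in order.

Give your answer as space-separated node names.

Answer: NA NA NA NC

Derivation:
Op 1: add NA@41 -> ring=[41:NA]
Op 2: route key 18: smallest pos >= 18 is 41 -> NA
Op 3: route key 7: smallest pos >= 7 is 41 -> NA
Op 4: add NB@77 -> ring=[41:NA,77:NB]
Op 5: route key 19: smallest pos >= 19 is 41 -> NA
Op 6: add NC@54 -> ring=[41:NA,54:NC,77:NB]
Op 7: route key 45: smallest pos >= 45 is 54 -> NC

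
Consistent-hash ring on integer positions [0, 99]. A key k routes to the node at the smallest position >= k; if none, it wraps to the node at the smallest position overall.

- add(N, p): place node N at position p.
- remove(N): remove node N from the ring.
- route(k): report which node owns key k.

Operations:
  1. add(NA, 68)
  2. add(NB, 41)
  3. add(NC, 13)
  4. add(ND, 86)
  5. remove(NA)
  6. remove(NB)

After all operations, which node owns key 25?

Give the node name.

Op 1: add NA@68 -> ring=[68:NA]
Op 2: add NB@41 -> ring=[41:NB,68:NA]
Op 3: add NC@13 -> ring=[13:NC,41:NB,68:NA]
Op 4: add ND@86 -> ring=[13:NC,41:NB,68:NA,86:ND]
Op 5: remove NA -> ring=[13:NC,41:NB,86:ND]
Op 6: remove NB -> ring=[13:NC,86:ND]
Final route key 25: smallest pos >= 25 is 86 -> ND

Answer: ND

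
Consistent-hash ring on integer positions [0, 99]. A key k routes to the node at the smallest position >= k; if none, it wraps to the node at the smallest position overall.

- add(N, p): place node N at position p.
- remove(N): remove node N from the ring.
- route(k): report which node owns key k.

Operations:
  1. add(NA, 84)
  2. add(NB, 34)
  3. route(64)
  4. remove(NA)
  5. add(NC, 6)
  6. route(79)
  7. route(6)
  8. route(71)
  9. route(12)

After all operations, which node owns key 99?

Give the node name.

Op 1: add NA@84 -> ring=[84:NA]
Op 2: add NB@34 -> ring=[34:NB,84:NA]
Op 3: route key 64: smallest pos >= 64 is 84 -> NA
Op 4: remove NA -> ring=[34:NB]
Op 5: add NC@6 -> ring=[6:NC,34:NB]
Op 6: route key 79: none >= 79, wrap to smallest pos 6 -> NC
Op 7: route key 6: smallest pos >= 6 is 6 -> NC
Op 8: route key 71: none >= 71, wrap to smallest pos 6 -> NC
Op 9: route key 12: smallest pos >= 12 is 34 -> NB
Final route key 99: none >= 99, wrap to smallest pos 6 -> NC

Answer: NC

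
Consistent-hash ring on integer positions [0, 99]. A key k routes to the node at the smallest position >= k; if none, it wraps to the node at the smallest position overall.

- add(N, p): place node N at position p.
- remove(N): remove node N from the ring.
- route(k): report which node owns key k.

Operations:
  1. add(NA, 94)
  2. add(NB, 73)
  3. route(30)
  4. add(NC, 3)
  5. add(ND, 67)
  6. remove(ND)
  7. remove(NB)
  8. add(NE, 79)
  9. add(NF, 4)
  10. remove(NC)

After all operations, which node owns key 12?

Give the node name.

Op 1: add NA@94 -> ring=[94:NA]
Op 2: add NB@73 -> ring=[73:NB,94:NA]
Op 3: route key 30: smallest pos >= 30 is 73 -> NB
Op 4: add NC@3 -> ring=[3:NC,73:NB,94:NA]
Op 5: add ND@67 -> ring=[3:NC,67:ND,73:NB,94:NA]
Op 6: remove ND -> ring=[3:NC,73:NB,94:NA]
Op 7: remove NB -> ring=[3:NC,94:NA]
Op 8: add NE@79 -> ring=[3:NC,79:NE,94:NA]
Op 9: add NF@4 -> ring=[3:NC,4:NF,79:NE,94:NA]
Op 10: remove NC -> ring=[4:NF,79:NE,94:NA]
Final route key 12: smallest pos >= 12 is 79 -> NE

Answer: NE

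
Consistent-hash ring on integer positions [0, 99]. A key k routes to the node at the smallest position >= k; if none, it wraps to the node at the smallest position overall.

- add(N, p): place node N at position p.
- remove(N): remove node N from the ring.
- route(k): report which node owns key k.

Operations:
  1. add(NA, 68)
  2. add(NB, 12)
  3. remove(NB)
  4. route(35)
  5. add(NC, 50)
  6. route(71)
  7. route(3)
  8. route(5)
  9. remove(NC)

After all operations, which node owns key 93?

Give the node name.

Op 1: add NA@68 -> ring=[68:NA]
Op 2: add NB@12 -> ring=[12:NB,68:NA]
Op 3: remove NB -> ring=[68:NA]
Op 4: route key 35: smallest pos >= 35 is 68 -> NA
Op 5: add NC@50 -> ring=[50:NC,68:NA]
Op 6: route key 71: none >= 71, wrap to smallest pos 50 -> NC
Op 7: route key 3: smallest pos >= 3 is 50 -> NC
Op 8: route key 5: smallest pos >= 5 is 50 -> NC
Op 9: remove NC -> ring=[68:NA]
Final route key 93: none >= 93, wrap to smallest pos 68 -> NA

Answer: NA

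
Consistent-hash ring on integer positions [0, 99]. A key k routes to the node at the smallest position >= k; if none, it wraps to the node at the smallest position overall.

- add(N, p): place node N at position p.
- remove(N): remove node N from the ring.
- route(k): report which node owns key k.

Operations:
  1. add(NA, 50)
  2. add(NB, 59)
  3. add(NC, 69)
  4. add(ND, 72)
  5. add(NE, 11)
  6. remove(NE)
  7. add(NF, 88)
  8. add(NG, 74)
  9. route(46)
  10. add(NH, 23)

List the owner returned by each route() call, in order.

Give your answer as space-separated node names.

Answer: NA

Derivation:
Op 1: add NA@50 -> ring=[50:NA]
Op 2: add NB@59 -> ring=[50:NA,59:NB]
Op 3: add NC@69 -> ring=[50:NA,59:NB,69:NC]
Op 4: add ND@72 -> ring=[50:NA,59:NB,69:NC,72:ND]
Op 5: add NE@11 -> ring=[11:NE,50:NA,59:NB,69:NC,72:ND]
Op 6: remove NE -> ring=[50:NA,59:NB,69:NC,72:ND]
Op 7: add NF@88 -> ring=[50:NA,59:NB,69:NC,72:ND,88:NF]
Op 8: add NG@74 -> ring=[50:NA,59:NB,69:NC,72:ND,74:NG,88:NF]
Op 9: route key 46: smallest pos >= 46 is 50 -> NA
Op 10: add NH@23 -> ring=[23:NH,50:NA,59:NB,69:NC,72:ND,74:NG,88:NF]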